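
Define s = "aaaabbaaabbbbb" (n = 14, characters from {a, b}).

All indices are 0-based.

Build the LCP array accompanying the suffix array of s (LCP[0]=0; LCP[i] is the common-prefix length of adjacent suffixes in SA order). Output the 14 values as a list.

rank→(start, suffix):
  0 → (0, 'aaaabbaaabbbbb')
  1 → (1, 'aaabbaaabbbbb')
  2 → (6, 'aaabbbbb')
  3 → (2, 'aabbaaabbbbb')
  4 → (7, 'aabbbbb')
  5 → (3, 'abbaaabbbbb')
  6 → (8, 'abbbbb')
  7 → (13, 'b')
  8 → (5, 'baaabbbbb')
  9 → (12, 'bb')
  10 → (4, 'bbaaabbbbb')
  11 → (11, 'bbb')
  12 → (10, 'bbbb')
  13 → (9, 'bbbbb')

SA = [0, 1, 6, 2, 7, 3, 8, 13, 5, 12, 4, 11, 10, 9]
i: (SA[i-1],SA[i]) lcp shared
  1: (0,1) 3 'aaa'
  2: (1,6) 5 'aaabb'
  3: (6,2) 2 'aa'
  4: (2,7) 4 'aabb'
  5: (7,3) 1 'a'
  6: (3,8) 3 'abb'
  7: (8,13) 0 ''
  8: (13,5) 1 'b'
  9: (5,12) 1 'b'
  10: (12,4) 2 'bb'
  11: (4,11) 2 'bb'
  12: (11,10) 3 'bbb'
  13: (10,9) 4 'bbbb'

[0, 3, 5, 2, 4, 1, 3, 0, 1, 1, 2, 2, 3, 4]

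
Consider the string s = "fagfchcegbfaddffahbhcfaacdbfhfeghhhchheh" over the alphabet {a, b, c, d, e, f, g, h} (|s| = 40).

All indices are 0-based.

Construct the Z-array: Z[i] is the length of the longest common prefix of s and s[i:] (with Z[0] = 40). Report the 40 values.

Z[0]=40
i=1: fresh scan; Z[1]=0
i=2: fresh scan; Z[2]=0
i=3: fresh scan; Z[3]=1 grow→box=[3,4)
i=4: fresh scan; Z[4]=0
i=5: fresh scan; Z[5]=0
i=6: fresh scan; Z[6]=0
i=7: fresh scan; Z[7]=0
i=8: fresh scan; Z[8]=0
i=9: fresh scan; Z[9]=0
i=10: fresh scan; Z[10]=2 grow→box=[10,12)
i=11: min(r-i=1, Z[1]=0)=0; Z[11]=0
i=12: fresh scan; Z[12]=0
i=13: fresh scan; Z[13]=0
i=14: fresh scan; Z[14]=1 grow→box=[14,15)
i=15: fresh scan; Z[15]=2 grow→box=[15,17)
i=16: min(r-i=1, Z[1]=0)=0; Z[16]=0
i=17: fresh scan; Z[17]=0
i=18: fresh scan; Z[18]=0
i=19: fresh scan; Z[19]=0
i=20: fresh scan; Z[20]=0
i=21: fresh scan; Z[21]=2 grow→box=[21,23)
i=22: min(r-i=1, Z[1]=0)=0; Z[22]=0
i=23: fresh scan; Z[23]=0
i=24: fresh scan; Z[24]=0
i=25: fresh scan; Z[25]=0
i=26: fresh scan; Z[26]=0
i=27: fresh scan; Z[27]=1 grow→box=[27,28)
i=28: fresh scan; Z[28]=0
i=29: fresh scan; Z[29]=1 grow→box=[29,30)
i=30: fresh scan; Z[30]=0
i=31: fresh scan; Z[31]=0
i=32: fresh scan; Z[32]=0
i=33: fresh scan; Z[33]=0
i=34: fresh scan; Z[34]=0
i=35: fresh scan; Z[35]=0
i=36: fresh scan; Z[36]=0
i=37: fresh scan; Z[37]=0
i=38: fresh scan; Z[38]=0
i=39: fresh scan; Z[39]=0

[40, 0, 0, 1, 0, 0, 0, 0, 0, 0, 2, 0, 0, 0, 1, 2, 0, 0, 0, 0, 0, 2, 0, 0, 0, 0, 0, 1, 0, 1, 0, 0, 0, 0, 0, 0, 0, 0, 0, 0]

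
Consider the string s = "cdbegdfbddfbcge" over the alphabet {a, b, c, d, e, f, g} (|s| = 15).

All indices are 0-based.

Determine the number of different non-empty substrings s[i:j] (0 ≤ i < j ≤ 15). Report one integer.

sorted suffixes:
  #0 SA[0]=11  'bcge'
  #1 SA[1]=7  'bddfbcge'
  #2 SA[2]=2  'begdfbddfbcge'
  #3 SA[3]=0  'cdbegdfbddfbcge'
  #4 SA[4]=12  'cge'
  #5 SA[5]=1  'dbegdfbddfbcge'
  #6 SA[6]=8  'ddfbcge'
  #7 SA[7]=9  'dfbcge'
  #8 SA[8]=5  'dfbddfbcge'
  #9 SA[9]=14  'e'
  #10 SA[10]=3  'egdfbddfbcge'
  #11 SA[11]=10  'fbcge'
  #12 SA[12]=6  'fbddfbcge'
  #13 SA[13]=4  'gdfbddfbcge'
  #14 SA[14]=13  'ge'

SA = [11, 7, 2, 0, 12, 1, 8, 9, 5, 14, 3, 10, 6, 4, 13]
rank  pair      lcp
   1  s[11:],s[7:]  1  'b'
   2  s[7:],s[2:]  1  'b'
   3  s[2:],s[0:]  0  ''
   4  s[0:],s[12:]  1  'c'
   5  s[12:],s[1:]  0  ''
   6  s[1:],s[8:]  1  'd'
   7  s[8:],s[9:]  1  'd'
   8  s[9:],s[5:]  3  'dfb'
   9  s[5:],s[14:]  0  ''
  10  s[14:],s[3:]  1  'e'
  11  s[3:],s[10:]  0  ''
  12  s[10:],s[6:]  2  'fb'
  13  s[6:],s[4:]  0  ''
  14  s[4:],s[13:]  1  'g'

n(n+1)/2 = 15·16/2 = 120
Σ LCP = 0 + 1 + 1 + 0 + 1 + 0 + 1 + 1 + 3 + 0 + 1 + 0 + 2 + 0 + 1 = 12
distinct = 120 − 12 = 108

108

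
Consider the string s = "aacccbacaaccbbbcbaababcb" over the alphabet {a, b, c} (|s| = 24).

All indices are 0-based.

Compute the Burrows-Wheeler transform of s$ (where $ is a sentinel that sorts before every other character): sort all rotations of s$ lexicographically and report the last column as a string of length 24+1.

rank  rotation                   last
    0  $aacccbacaaccbbbcbaababcb  b
    1  aababcb$aacccbacaaccbbbcb  b
    2  aaccbbbcbaababcb$aacccbac  c
    3  aacccbacaaccbbbcbaababcb$  $
    4  ababcb$aacccbacaaccbbbcba  a
    5  abcb$aacccbacaaccbbbcbaab  b
    6  acaaccbbbcbaababcb$aacccb  b
    7  accbbbcbaababcb$aacccbaca  a
    8  acccbacaaccbbbcbaababcb$a  a
    9  b$aacccbacaaccbbbcbaababc  c
   10  baababcb$aacccbacaaccbbbc  c
   11  babcb$aacccbacaaccbbbcbaa  a
   12  bacaaccbbbcbaababcb$aaccc  c
   13  bbbcbaababcb$aacccbacaacc  c
   14  bbcbaababcb$aacccbacaaccb  b
   15  bcb$aacccbacaaccbbbcbaaba  a
   16  bcbaababcb$aacccbacaaccbb  b
   17  caaccbbbcbaababcb$aacccba  a
   18  cb$aacccbacaaccbbbcbaabab  b
   19  cbaababcb$aacccbacaaccbbb  b
   20  cbacaaccbbbcbaababcb$aacc  c
   21  cbbbcbaababcb$aacccbacaac  c
   22  ccbacaaccbbbcbaababcb$aac  c
   23  ccbbbcbaababcb$aacccbacaa  a
   24  cccbacaaccbbbcbaababcb$aa  a

bbc$abbaaccaccbababbcccaa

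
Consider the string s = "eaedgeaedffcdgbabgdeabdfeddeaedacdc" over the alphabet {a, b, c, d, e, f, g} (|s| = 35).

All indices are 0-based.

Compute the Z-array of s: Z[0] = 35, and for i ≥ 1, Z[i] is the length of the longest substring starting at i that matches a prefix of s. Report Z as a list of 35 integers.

[35, 0, 1, 0, 0, 4, 0, 1, 0, 0, 0, 0, 0, 0, 0, 0, 0, 0, 0, 2, 0, 0, 0, 0, 1, 0, 0, 4, 0, 1, 0, 0, 0, 0, 0]

Z[0]=35
i=1: fresh scan; Z[1]=0
i=2: fresh scan; Z[2]=1 extend→box=[2,3)
i=3: fresh scan; Z[3]=0
i=4: fresh scan; Z[4]=0
i=5: fresh scan; Z[5]=4 extend→box=[5,9)
i=6: min(r-i=3, Z[1]=0)=0; Z[6]=0
i=7: min(r-i=2, Z[2]=1)=1; Z[7]=1
i=8: min(r-i=1, Z[3]=0)=0; Z[8]=0
i=9: fresh scan; Z[9]=0
i=10: fresh scan; Z[10]=0
i=11: fresh scan; Z[11]=0
i=12: fresh scan; Z[12]=0
i=13: fresh scan; Z[13]=0
i=14: fresh scan; Z[14]=0
i=15: fresh scan; Z[15]=0
i=16: fresh scan; Z[16]=0
i=17: fresh scan; Z[17]=0
i=18: fresh scan; Z[18]=0
i=19: fresh scan; Z[19]=2 extend→box=[19,21)
i=20: min(r-i=1, Z[1]=0)=0; Z[20]=0
i=21: fresh scan; Z[21]=0
i=22: fresh scan; Z[22]=0
i=23: fresh scan; Z[23]=0
i=24: fresh scan; Z[24]=1 extend→box=[24,25)
i=25: fresh scan; Z[25]=0
i=26: fresh scan; Z[26]=0
i=27: fresh scan; Z[27]=4 extend→box=[27,31)
i=28: min(r-i=3, Z[1]=0)=0; Z[28]=0
i=29: min(r-i=2, Z[2]=1)=1; Z[29]=1
i=30: min(r-i=1, Z[3]=0)=0; Z[30]=0
i=31: fresh scan; Z[31]=0
i=32: fresh scan; Z[32]=0
i=33: fresh scan; Z[33]=0
i=34: fresh scan; Z[34]=0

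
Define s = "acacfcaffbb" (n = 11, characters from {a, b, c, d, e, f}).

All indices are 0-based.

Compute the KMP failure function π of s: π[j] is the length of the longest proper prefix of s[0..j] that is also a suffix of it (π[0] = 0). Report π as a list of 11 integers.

π[0] = 0
j=1 s[j]='c': π[1]=0 (border '')
j=2 s[j]='a': π[2]=1 (border 'a')
j=3 s[j]='c': π[3]=2 (border 'ac')
j=4 s[j]='f': k: 2→0; π[4]=0 (border '')
j=5 s[j]='c': π[5]=0 (border '')
j=6 s[j]='a': π[6]=1 (border 'a')
j=7 s[j]='f': k: 1→0; π[7]=0 (border '')
j=8 s[j]='f': π[8]=0 (border '')
j=9 s[j]='b': π[9]=0 (border '')
j=10 s[j]='b': π[10]=0 (border '')

[0, 0, 1, 2, 0, 0, 1, 0, 0, 0, 0]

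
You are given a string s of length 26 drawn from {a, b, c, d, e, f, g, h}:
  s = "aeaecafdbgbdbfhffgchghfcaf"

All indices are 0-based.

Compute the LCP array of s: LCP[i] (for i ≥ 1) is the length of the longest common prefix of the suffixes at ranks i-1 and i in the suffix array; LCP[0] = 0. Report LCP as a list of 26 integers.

rank→(start, suffix):
  0 → (0, 'aeaecafdbgbdbfhffgchghfcaf')
  1 → (2, 'aecafdbgbdbfhffgchghfcaf')
  2 → (24, 'af')
  3 → (5, 'afdbgbdbfhffgchghfcaf')
  4 → (10, 'bdbfhffgchghfcaf')
  5 → (12, 'bfhffgchghfcaf')
  6 → (8, 'bgbdbfhffgchghfcaf')
  7 → (23, 'caf')
  8 → (4, 'cafdbgbdbfhffgchghfcaf')
  9 → (18, 'chghfcaf')
  10 → (11, 'dbfhffgchghfcaf')
  11 → (7, 'dbgbdbfhffgchghfcaf')
  12 → (1, 'eaecafdbgbdbfhffgchghfcaf')
  13 → (3, 'ecafdbgbdbfhffgchghfcaf')
  14 → (25, 'f')
  15 → (22, 'fcaf')
  16 → (6, 'fdbgbdbfhffgchghfcaf')
  17 → (15, 'ffgchghfcaf')
  18 → (16, 'fgchghfcaf')
  19 → (13, 'fhffgchghfcaf')
  20 → (9, 'gbdbfhffgchghfcaf')
  21 → (17, 'gchghfcaf')
  22 → (20, 'ghfcaf')
  23 → (21, 'hfcaf')
  24 → (14, 'hffgchghfcaf')
  25 → (19, 'hghfcaf')

SA = [0, 2, 24, 5, 10, 12, 8, 23, 4, 18, 11, 7, 1, 3, 25, 22, 6, 15, 16, 13, 9, 17, 20, 21, 14, 19]
[i] adj suffixes → lcp
  [1] 0/2 → 2 ('ae')
  [2] 2/24 → 1 ('a')
  [3] 24/5 → 2 ('af')
  [4] 5/10 → 0 ('')
  [5] 10/12 → 1 ('b')
  [6] 12/8 → 1 ('b')
  [7] 8/23 → 0 ('')
  [8] 23/4 → 3 ('caf')
  [9] 4/18 → 1 ('c')
  [10] 18/11 → 0 ('')
  [11] 11/7 → 2 ('db')
  [12] 7/1 → 0 ('')
  [13] 1/3 → 1 ('e')
  [14] 3/25 → 0 ('')
  [15] 25/22 → 1 ('f')
  [16] 22/6 → 1 ('f')
  [17] 6/15 → 1 ('f')
  [18] 15/16 → 1 ('f')
  [19] 16/13 → 1 ('f')
  [20] 13/9 → 0 ('')
  [21] 9/17 → 1 ('g')
  [22] 17/20 → 1 ('g')
  [23] 20/21 → 0 ('')
  [24] 21/14 → 2 ('hf')
  [25] 14/19 → 1 ('h')

[0, 2, 1, 2, 0, 1, 1, 0, 3, 1, 0, 2, 0, 1, 0, 1, 1, 1, 1, 1, 0, 1, 1, 0, 2, 1]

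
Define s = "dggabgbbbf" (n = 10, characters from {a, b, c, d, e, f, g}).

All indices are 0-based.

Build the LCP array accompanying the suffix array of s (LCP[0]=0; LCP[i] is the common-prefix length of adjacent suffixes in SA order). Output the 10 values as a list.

sorted suffixes:
  #0 SA[0]=3  'abgbbbf'
  #1 SA[1]=6  'bbbf'
  #2 SA[2]=7  'bbf'
  #3 SA[3]=8  'bf'
  #4 SA[4]=4  'bgbbbf'
  #5 SA[5]=0  'dggabgbbbf'
  #6 SA[6]=9  'f'
  #7 SA[7]=2  'gabgbbbf'
  #8 SA[8]=5  'gbbbf'
  #9 SA[9]=1  'ggabgbbbf'

SA = [3, 6, 7, 8, 4, 0, 9, 2, 5, 1]
i: (SA[i-1],SA[i]) lcp shared
  1: (3,6) 0 ''
  2: (6,7) 2 'bb'
  3: (7,8) 1 'b'
  4: (8,4) 1 'b'
  5: (4,0) 0 ''
  6: (0,9) 0 ''
  7: (9,2) 0 ''
  8: (2,5) 1 'g'
  9: (5,1) 1 'g'

[0, 0, 2, 1, 1, 0, 0, 0, 1, 1]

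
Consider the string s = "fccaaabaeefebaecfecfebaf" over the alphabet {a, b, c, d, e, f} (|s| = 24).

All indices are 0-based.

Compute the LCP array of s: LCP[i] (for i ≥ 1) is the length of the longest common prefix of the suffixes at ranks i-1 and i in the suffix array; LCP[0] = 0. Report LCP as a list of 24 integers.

[0, 2, 1, 1, 2, 1, 0, 3, 2, 0, 1, 1, 3, 0, 3, 1, 4, 1, 1, 0, 1, 1, 4, 2]

rank→(start, suffix):
  0 → (3, 'aaabaeefebaecfecfebaf')
  1 → (4, 'aabaeefebaecfecfebaf')
  2 → (5, 'abaeefebaecfecfebaf')
  3 → (13, 'aecfecfebaf')
  4 → (7, 'aeefebaecfecfebaf')
  5 → (22, 'af')
  6 → (12, 'baecfecfebaf')
  7 → (6, 'baeefebaecfecfebaf')
  8 → (21, 'baf')
  9 → (2, 'caaabaeefebaecfecfebaf')
  10 → (1, 'ccaaabaeefebaecfecfebaf')
  11 → (18, 'cfebaf')
  12 → (15, 'cfecfebaf')
  13 → (11, 'ebaecfecfebaf')
  14 → (20, 'ebaf')
  15 → (17, 'ecfebaf')
  16 → (14, 'ecfecfebaf')
  17 → (8, 'eefebaecfecfebaf')
  18 → (9, 'efebaecfecfebaf')
  19 → (23, 'f')
  20 → (0, 'fccaaabaeefebaecfecfebaf')
  21 → (10, 'febaecfecfebaf')
  22 → (19, 'febaf')
  23 → (16, 'fecfebaf')

SA = [3, 4, 5, 13, 7, 22, 12, 6, 21, 2, 1, 18, 15, 11, 20, 17, 14, 8, 9, 23, 0, 10, 19, 16]
i: (SA[i-1],SA[i]) lcp shared
  1: (3,4) 2 'aa'
  2: (4,5) 1 'a'
  3: (5,13) 1 'a'
  4: (13,7) 2 'ae'
  5: (7,22) 1 'a'
  6: (22,12) 0 ''
  7: (12,6) 3 'bae'
  8: (6,21) 2 'ba'
  9: (21,2) 0 ''
  10: (2,1) 1 'c'
  11: (1,18) 1 'c'
  12: (18,15) 3 'cfe'
  13: (15,11) 0 ''
  14: (11,20) 3 'eba'
  15: (20,17) 1 'e'
  16: (17,14) 4 'ecfe'
  17: (14,8) 1 'e'
  18: (8,9) 1 'e'
  19: (9,23) 0 ''
  20: (23,0) 1 'f'
  21: (0,10) 1 'f'
  22: (10,19) 4 'feba'
  23: (19,16) 2 'fe'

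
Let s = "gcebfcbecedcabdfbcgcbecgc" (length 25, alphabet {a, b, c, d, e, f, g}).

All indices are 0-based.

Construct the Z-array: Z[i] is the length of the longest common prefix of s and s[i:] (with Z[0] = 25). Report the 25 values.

Z[0]=25
i=1: outside box; Z[1]=0
i=2: outside box; Z[2]=0
i=3: outside box; Z[3]=0
i=4: outside box; Z[4]=0
i=5: outside box; Z[5]=0
i=6: outside box; Z[6]=0
i=7: outside box; Z[7]=0
i=8: outside box; Z[8]=0
i=9: outside box; Z[9]=0
i=10: outside box; Z[10]=0
i=11: outside box; Z[11]=0
i=12: outside box; Z[12]=0
i=13: outside box; Z[13]=0
i=14: outside box; Z[14]=0
i=15: outside box; Z[15]=0
i=16: outside box; Z[16]=0
i=17: outside box; Z[17]=0
i=18: outside box; Z[18]=2 scan→box=[18,20)
i=19: min(r-i=1, Z[1]=0)=0; Z[19]=0
i=20: outside box; Z[20]=0
i=21: outside box; Z[21]=0
i=22: outside box; Z[22]=0
i=23: outside box; Z[23]=2 scan→box=[23,25)
i=24: min(r-i=1, Z[1]=0)=0; Z[24]=0

[25, 0, 0, 0, 0, 0, 0, 0, 0, 0, 0, 0, 0, 0, 0, 0, 0, 0, 2, 0, 0, 0, 0, 2, 0]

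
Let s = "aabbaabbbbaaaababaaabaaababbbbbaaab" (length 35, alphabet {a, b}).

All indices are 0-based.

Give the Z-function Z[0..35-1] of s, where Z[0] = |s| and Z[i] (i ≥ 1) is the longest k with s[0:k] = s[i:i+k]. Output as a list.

Z[0]=35
i=1: fresh scan; Z[1]=1 extend→box=[1,2)
i=2: fresh scan; Z[2]=0
i=3: fresh scan; Z[3]=0
i=4: fresh scan; Z[4]=4 extend→box=[4,8)
i=5: min(r-i=3, Z[1]=1)=1; Z[5]=1
i=6: min(r-i=2, Z[2]=0)=0; Z[6]=0
i=7: min(r-i=1, Z[3]=0)=0; Z[7]=0
i=8: fresh scan; Z[8]=0
i=9: fresh scan; Z[9]=0
i=10: fresh scan; Z[10]=2 extend→box=[10,12)
i=11: min(r-i=1, Z[1]=1)=1; Z[11]=2 extend→box=[11,13)
i=12: min(r-i=1, Z[1]=1)=1; Z[12]=3 extend→box=[12,15)
i=13: min(r-i=2, Z[1]=1)=1; Z[13]=1
i=14: min(r-i=1, Z[2]=0)=0; Z[14]=0
i=15: fresh scan; Z[15]=1 extend→box=[15,16)
i=16: fresh scan; Z[16]=0
i=17: fresh scan; Z[17]=2 extend→box=[17,19)
i=18: min(r-i=1, Z[1]=1)=1; Z[18]=3 extend→box=[18,21)
i=19: min(r-i=2, Z[1]=1)=1; Z[19]=1
i=20: min(r-i=1, Z[2]=0)=0; Z[20]=0
i=21: fresh scan; Z[21]=2 extend→box=[21,23)
i=22: min(r-i=1, Z[1]=1)=1; Z[22]=3 extend→box=[22,25)
i=23: min(r-i=2, Z[1]=1)=1; Z[23]=1
i=24: min(r-i=1, Z[2]=0)=0; Z[24]=0
i=25: fresh scan; Z[25]=1 extend→box=[25,26)
i=26: fresh scan; Z[26]=0
i=27: fresh scan; Z[27]=0
i=28: fresh scan; Z[28]=0
i=29: fresh scan; Z[29]=0
i=30: fresh scan; Z[30]=0
i=31: fresh scan; Z[31]=2 extend→box=[31,33)
i=32: min(r-i=1, Z[1]=1)=1; Z[32]=3 extend→box=[32,35)
i=33: min(r-i=2, Z[1]=1)=1; Z[33]=1
i=34: min(r-i=1, Z[2]=0)=0; Z[34]=0

[35, 1, 0, 0, 4, 1, 0, 0, 0, 0, 2, 2, 3, 1, 0, 1, 0, 2, 3, 1, 0, 2, 3, 1, 0, 1, 0, 0, 0, 0, 0, 2, 3, 1, 0]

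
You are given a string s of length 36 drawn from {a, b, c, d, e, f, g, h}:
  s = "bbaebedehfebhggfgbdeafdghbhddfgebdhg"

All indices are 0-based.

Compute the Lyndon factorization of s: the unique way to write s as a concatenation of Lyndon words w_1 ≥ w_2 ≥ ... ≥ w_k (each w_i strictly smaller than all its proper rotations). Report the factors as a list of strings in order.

["b", "b", "aebedehfebhggfgbdeafdghbhddfgebdhg"]

emit factor 1: 'b' (i=0, period=1)
emit factor 2: 'b' (i=1, period=1)
emit factor 3: 'aebedehfebhggfgbdeafdghbhddfgebdhg' (i=2, period=34)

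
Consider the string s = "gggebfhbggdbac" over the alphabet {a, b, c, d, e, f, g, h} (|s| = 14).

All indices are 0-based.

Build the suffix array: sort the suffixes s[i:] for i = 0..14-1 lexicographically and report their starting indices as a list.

rank | idx | suffix
   0 |  12 | ac
   1 |  11 | bac
   2 |   4 | bfhbggdbac
   3 |   7 | bggdbac
   4 |  13 | c
   5 |  10 | dbac
   6 |   3 | ebfhbggdbac
   7 |   5 | fhbggdbac
   8 |   9 | gdbac
   9 |   2 | gebfhbggdbac
  10 |   8 | ggdbac
  11 |   1 | ggebfhbggdbac
  12 |   0 | gggebfhbggdbac
  13 |   6 | hbggdbac

[12, 11, 4, 7, 13, 10, 3, 5, 9, 2, 8, 1, 0, 6]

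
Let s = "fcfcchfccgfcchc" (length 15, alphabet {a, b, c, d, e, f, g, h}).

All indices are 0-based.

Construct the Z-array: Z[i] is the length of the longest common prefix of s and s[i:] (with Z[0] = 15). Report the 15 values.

Z[0]=15
i=1: outside box; Z[1]=0
i=2: outside box; Z[2]=2 scan→box=[2,4)
i=3: min(r-i=1, Z[1]=0)=0; Z[3]=0
i=4: outside box; Z[4]=0
i=5: outside box; Z[5]=0
i=6: outside box; Z[6]=2 scan→box=[6,8)
i=7: min(r-i=1, Z[1]=0)=0; Z[7]=0
i=8: outside box; Z[8]=0
i=9: outside box; Z[9]=0
i=10: outside box; Z[10]=2 scan→box=[10,12)
i=11: min(r-i=1, Z[1]=0)=0; Z[11]=0
i=12: outside box; Z[12]=0
i=13: outside box; Z[13]=0
i=14: outside box; Z[14]=0

[15, 0, 2, 0, 0, 0, 2, 0, 0, 0, 2, 0, 0, 0, 0]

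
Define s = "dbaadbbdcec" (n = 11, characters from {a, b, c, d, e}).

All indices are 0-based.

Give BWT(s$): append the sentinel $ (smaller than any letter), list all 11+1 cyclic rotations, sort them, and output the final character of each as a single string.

cbaddbed$abc

rank  rotation      last
    0  $dbaadbbdcec  c
    1  aadbbdcec$db  b
    2  adbbdcec$dba  a
    3  baadbbdcec$d  d
    4  bbdcec$dbaad  d
    5  bdcec$dbaadb  b
    6  c$dbaadbbdce  e
    7  cec$dbaadbbd  d
    8  dbaadbbdcec$  $
    9  dbbdcec$dbaa  a
   10  dcec$dbaadbb  b
   11  ec$dbaadbbdc  c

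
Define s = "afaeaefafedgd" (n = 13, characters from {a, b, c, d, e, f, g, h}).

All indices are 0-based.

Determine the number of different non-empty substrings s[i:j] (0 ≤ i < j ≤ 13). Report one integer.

80

rank→(start, suffix):
  0 → (2, 'aeaefafedgd')
  1 → (4, 'aefafedgd')
  2 → (0, 'afaeaefafedgd')
  3 → (7, 'afedgd')
  4 → (12, 'd')
  5 → (10, 'dgd')
  6 → (3, 'eaefafedgd')
  7 → (9, 'edgd')
  8 → (5, 'efafedgd')
  9 → (1, 'faeaefafedgd')
  10 → (6, 'fafedgd')
  11 → (8, 'fedgd')
  12 → (11, 'gd')

SA = [2, 4, 0, 7, 12, 10, 3, 9, 5, 1, 6, 8, 11]
i: (SA[i-1],SA[i]) lcp shared
  1: (2,4) 2 'ae'
  2: (4,0) 1 'a'
  3: (0,7) 2 'af'
  4: (7,12) 0 ''
  5: (12,10) 1 'd'
  6: (10,3) 0 ''
  7: (3,9) 1 'e'
  8: (9,5) 1 'e'
  9: (5,1) 0 ''
  10: (1,6) 2 'fa'
  11: (6,8) 1 'f'
  12: (8,11) 0 ''

n(n+1)/2 = 13·14/2 = 91
Σ LCP = 0 + 2 + 1 + 2 + 0 + 1 + 0 + 1 + 1 + 0 + 2 + 1 + 0 = 11
distinct = 91 − 11 = 80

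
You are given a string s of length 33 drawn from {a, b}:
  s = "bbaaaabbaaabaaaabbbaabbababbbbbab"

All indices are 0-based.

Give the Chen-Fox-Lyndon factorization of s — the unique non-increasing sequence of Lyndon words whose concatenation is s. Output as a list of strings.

emit factor 1: 'b' (i=0, period=1)
emit factor 2: 'b' (i=1, period=1)
emit factor 3: 'aaaabbaaabaaaabbbaabbababbbbbab' (i=2, period=31)

["b", "b", "aaaabbaaabaaaabbbaabbababbbbbab"]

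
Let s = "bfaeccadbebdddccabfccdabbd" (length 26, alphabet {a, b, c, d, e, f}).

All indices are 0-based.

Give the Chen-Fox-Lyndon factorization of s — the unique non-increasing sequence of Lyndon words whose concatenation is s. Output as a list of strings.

emit factor 1: 'bf' (i=0, period=2)
emit factor 2: 'aecc' (i=2, period=4)
emit factor 3: 'adbebdddcc' (i=6, period=10)
emit factor 4: 'abfccd' (i=16, period=6)
emit factor 5: 'abbd' (i=22, period=4)

["bf", "aecc", "adbebdddcc", "abfccd", "abbd"]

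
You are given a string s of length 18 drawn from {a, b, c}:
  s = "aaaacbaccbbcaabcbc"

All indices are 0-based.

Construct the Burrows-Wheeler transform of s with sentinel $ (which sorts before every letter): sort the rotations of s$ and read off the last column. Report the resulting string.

rank  rotation             last
    0  $aaaacbaccbbcaabcbc  c
    1  aaaacbaccbbcaabcbc$  $
    2  aaacbaccbbcaabcbc$a  a
    3  aabcbc$aaaacbaccbbc  c
    4  aacbaccbbcaabcbc$aa  a
    5  abcbc$aaaacbaccbbca  a
    6  acbaccbbcaabcbc$aaa  a
    7  accbbcaabcbc$aaaacb  b
    8  baccbbcaabcbc$aaaac  c
    9  bbcaabcbc$aaaacbacc  c
   10  bc$aaaacbaccbbcaabc  c
   11  bcaabcbc$aaaacbaccb  b
   12  bcbc$aaaacbaccbbcaa  a
   13  c$aaaacbaccbbcaabcb  b
   14  caabcbc$aaaacbaccbb  b
   15  cbaccbbcaabcbc$aaaa  a
   16  cbbcaabcbc$aaaacbac  c
   17  cbc$aaaacbaccbbcaab  b
   18  ccbbcaabcbc$aaaacba  a

c$acaaabcccbabbacba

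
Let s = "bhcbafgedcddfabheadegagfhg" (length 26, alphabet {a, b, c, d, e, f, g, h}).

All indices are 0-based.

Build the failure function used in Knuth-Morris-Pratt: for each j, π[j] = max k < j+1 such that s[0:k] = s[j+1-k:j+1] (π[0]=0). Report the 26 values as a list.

[0, 0, 0, 1, 0, 0, 0, 0, 0, 0, 0, 0, 0, 0, 1, 2, 0, 0, 0, 0, 0, 0, 0, 0, 0, 0]

π[0] = 0
j=1 s[j]='h': π[1]=0 (border '')
j=2 s[j]='c': π[2]=0 (border '')
j=3 s[j]='b': π[3]=1 (border 'b')
j=4 s[j]='a': k: 1→0; π[4]=0 (border '')
j=5 s[j]='f': π[5]=0 (border '')
j=6 s[j]='g': π[6]=0 (border '')
j=7 s[j]='e': π[7]=0 (border '')
j=8 s[j]='d': π[8]=0 (border '')
j=9 s[j]='c': π[9]=0 (border '')
j=10 s[j]='d': π[10]=0 (border '')
j=11 s[j]='d': π[11]=0 (border '')
j=12 s[j]='f': π[12]=0 (border '')
j=13 s[j]='a': π[13]=0 (border '')
j=14 s[j]='b': π[14]=1 (border 'b')
j=15 s[j]='h': π[15]=2 (border 'bh')
j=16 s[j]='e': k: 2→0; π[16]=0 (border '')
j=17 s[j]='a': π[17]=0 (border '')
j=18 s[j]='d': π[18]=0 (border '')
j=19 s[j]='e': π[19]=0 (border '')
j=20 s[j]='g': π[20]=0 (border '')
j=21 s[j]='a': π[21]=0 (border '')
j=22 s[j]='g': π[22]=0 (border '')
j=23 s[j]='f': π[23]=0 (border '')
j=24 s[j]='h': π[24]=0 (border '')
j=25 s[j]='g': π[25]=0 (border '')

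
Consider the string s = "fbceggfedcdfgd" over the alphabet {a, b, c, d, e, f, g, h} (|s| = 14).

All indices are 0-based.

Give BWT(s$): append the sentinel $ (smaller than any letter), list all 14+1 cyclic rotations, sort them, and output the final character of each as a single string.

rank  rotation         last
    0  $fbceggfedcdfgd  d
    1  bceggfedcdfgd$f  f
    2  cdfgd$fbceggfed  d
    3  ceggfedcdfgd$fb  b
    4  d$fbceggfedcdfg  g
    5  dcdfgd$fbceggfe  e
    6  dfgd$fbceggfedc  c
    7  edcdfgd$fbceggf  f
    8  eggfedcdfgd$fbc  c
    9  fbceggfedcdfgd$  $
   10  fedcdfgd$fbcegg  g
   11  fgd$fbceggfedcd  d
   12  gd$fbceggfedcdf  f
   13  gfedcdfgd$fbceg  g
   14  ggfedcdfgd$fbce  e

dfdbgecfc$gdfge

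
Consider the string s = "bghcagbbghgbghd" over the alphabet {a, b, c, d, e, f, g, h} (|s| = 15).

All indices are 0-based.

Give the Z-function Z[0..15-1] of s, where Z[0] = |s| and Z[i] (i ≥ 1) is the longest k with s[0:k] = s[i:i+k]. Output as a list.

[15, 0, 0, 0, 0, 0, 1, 3, 0, 0, 0, 3, 0, 0, 0]

Z[0]=15
i=1: fresh scan; Z[1]=0
i=2: fresh scan; Z[2]=0
i=3: fresh scan; Z[3]=0
i=4: fresh scan; Z[4]=0
i=5: fresh scan; Z[5]=0
i=6: fresh scan; Z[6]=1 extend→box=[6,7)
i=7: fresh scan; Z[7]=3 extend→box=[7,10)
i=8: min(r-i=2, Z[1]=0)=0; Z[8]=0
i=9: min(r-i=1, Z[2]=0)=0; Z[9]=0
i=10: fresh scan; Z[10]=0
i=11: fresh scan; Z[11]=3 extend→box=[11,14)
i=12: min(r-i=2, Z[1]=0)=0; Z[12]=0
i=13: min(r-i=1, Z[2]=0)=0; Z[13]=0
i=14: fresh scan; Z[14]=0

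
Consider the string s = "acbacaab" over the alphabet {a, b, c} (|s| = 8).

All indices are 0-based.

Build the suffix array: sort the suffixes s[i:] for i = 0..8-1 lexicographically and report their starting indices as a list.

rank→(start, suffix):
  0 → (5, 'aab')
  1 → (6, 'ab')
  2 → (3, 'acaab')
  3 → (0, 'acbacaab')
  4 → (7, 'b')
  5 → (2, 'bacaab')
  6 → (4, 'caab')
  7 → (1, 'cbacaab')

[5, 6, 3, 0, 7, 2, 4, 1]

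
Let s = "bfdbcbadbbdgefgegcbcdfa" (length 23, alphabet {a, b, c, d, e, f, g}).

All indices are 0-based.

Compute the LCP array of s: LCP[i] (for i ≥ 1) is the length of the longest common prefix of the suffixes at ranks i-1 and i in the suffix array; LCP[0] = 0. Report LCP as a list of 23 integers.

[0, 1, 0, 1, 1, 2, 1, 1, 0, 2, 1, 0, 2, 1, 1, 0, 1, 0, 1, 1, 0, 1, 2]

rank→(start, suffix):
  0 → (22, 'a')
  1 → (6, 'adbbdgefgegcbcdfa')
  2 → (5, 'badbbdgefgegcbcdfa')
  3 → (8, 'bbdgefgegcbcdfa')
  4 → (3, 'bcbadbbdgefgegcbcdfa')
  5 → (18, 'bcdfa')
  6 → (9, 'bdgefgegcbcdfa')
  7 → (0, 'bfdbcbadbbdgefgegcbcdfa')
  8 → (4, 'cbadbbdgefgegcbcdfa')
  9 → (17, 'cbcdfa')
  10 → (19, 'cdfa')
  11 → (7, 'dbbdgefgegcbcdfa')
  12 → (2, 'dbcbadbbdgefgegcbcdfa')
  13 → (20, 'dfa')
  14 → (10, 'dgefgegcbcdfa')
  15 → (12, 'efgegcbcdfa')
  16 → (15, 'egcbcdfa')
  17 → (21, 'fa')
  18 → (1, 'fdbcbadbbdgefgegcbcdfa')
  19 → (13, 'fgegcbcdfa')
  20 → (16, 'gcbcdfa')
  21 → (11, 'gefgegcbcdfa')
  22 → (14, 'gegcbcdfa')

SA = [22, 6, 5, 8, 3, 18, 9, 0, 4, 17, 19, 7, 2, 20, 10, 12, 15, 21, 1, 13, 16, 11, 14]
i: (SA[i-1],SA[i]) lcp shared
  1: (22,6) 1 'a'
  2: (6,5) 0 ''
  3: (5,8) 1 'b'
  4: (8,3) 1 'b'
  5: (3,18) 2 'bc'
  6: (18,9) 1 'b'
  7: (9,0) 1 'b'
  8: (0,4) 0 ''
  9: (4,17) 2 'cb'
  10: (17,19) 1 'c'
  11: (19,7) 0 ''
  12: (7,2) 2 'db'
  13: (2,20) 1 'd'
  14: (20,10) 1 'd'
  15: (10,12) 0 ''
  16: (12,15) 1 'e'
  17: (15,21) 0 ''
  18: (21,1) 1 'f'
  19: (1,13) 1 'f'
  20: (13,16) 0 ''
  21: (16,11) 1 'g'
  22: (11,14) 2 'ge'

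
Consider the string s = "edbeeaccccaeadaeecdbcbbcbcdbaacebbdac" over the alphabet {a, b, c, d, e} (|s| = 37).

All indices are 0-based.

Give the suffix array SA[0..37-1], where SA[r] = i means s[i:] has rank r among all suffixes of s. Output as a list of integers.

[28, 35, 5, 29, 12, 10, 14, 27, 21, 32, 19, 22, 24, 33, 2, 36, 9, 20, 23, 8, 7, 6, 25, 17, 30, 34, 13, 26, 18, 1, 4, 11, 31, 16, 0, 3, 15]

rank | idx | suffix
   0 |  28 | aacebbdac
   1 |  35 | ac
   2 |   5 | accccaeadaeecdbcbbcbcdbaacebbdac
   3 |  29 | acebbdac
   4 |  12 | adaeecdbcbbcbcdbaacebbdac
   5 |  10 | aeadaeecdbcbbcbcdbaacebbdac
   6 |  14 | aeecdbcbbcbcdbaacebbdac
   7 |  27 | baacebbdac
   8 |  21 | bbcbcdbaacebbdac
   9 |  32 | bbdac
  10 |  19 | bcbbcbcdbaacebbdac
  11 |  22 | bcbcdbaacebbdac
  12 |  24 | bcdbaacebbdac
  13 |  33 | bdac
  14 |   2 | beeaccccaeadaeecdbcbbcbcdbaacebbdac
  15 |  36 | c
  16 |   9 | caeadaeecdbcbbcbcdbaacebbdac
  17 |  20 | cbbcbcdbaacebbdac
  18 |  23 | cbcdbaacebbdac
  19 |   8 | ccaeadaeecdbcbbcbcdbaacebbdac
  20 |   7 | cccaeadaeecdbcbbcbcdbaacebbdac
  21 |   6 | ccccaeadaeecdbcbbcbcdbaacebbdac
  22 |  25 | cdbaacebbdac
  23 |  17 | cdbcbbcbcdbaacebbdac
  24 |  30 | cebbdac
  25 |  34 | dac
  26 |  13 | daeecdbcbbcbcdbaacebbdac
  27 |  26 | dbaacebbdac
  28 |  18 | dbcbbcbcdbaacebbdac
  29 |   1 | dbeeaccccaeadaeecdbcbbcbcdbaacebbdac
  30 |   4 | eaccccaeadaeecdbcbbcbcdbaacebbdac
  31 |  11 | eadaeecdbcbbcbcdbaacebbdac
  32 |  31 | ebbdac
  33 |  16 | ecdbcbbcbcdbaacebbdac
  34 |   0 | edbeeaccccaeadaeecdbcbbcbcdbaacebbdac
  35 |   3 | eeaccccaeadaeecdbcbbcbcdbaacebbdac
  36 |  15 | eecdbcbbcbcdbaacebbdac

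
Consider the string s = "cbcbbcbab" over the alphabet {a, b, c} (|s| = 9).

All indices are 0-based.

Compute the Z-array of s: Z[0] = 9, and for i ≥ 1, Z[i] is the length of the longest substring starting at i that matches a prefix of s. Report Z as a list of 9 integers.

Z[0]=9
i=1: outside box; Z[1]=0
i=2: outside box; Z[2]=2 grow→box=[2,4)
i=3: min(r-i=1, Z[1]=0)=0; Z[3]=0
i=4: outside box; Z[4]=0
i=5: outside box; Z[5]=2 grow→box=[5,7)
i=6: min(r-i=1, Z[1]=0)=0; Z[6]=0
i=7: outside box; Z[7]=0
i=8: outside box; Z[8]=0

[9, 0, 2, 0, 0, 2, 0, 0, 0]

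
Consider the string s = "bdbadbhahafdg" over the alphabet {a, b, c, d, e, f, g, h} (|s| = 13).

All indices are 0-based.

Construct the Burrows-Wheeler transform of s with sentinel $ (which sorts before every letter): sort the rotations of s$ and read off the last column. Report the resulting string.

gbhhd$dbafadab

rank  rotation        last
    0  $bdbadbhahafdg  g
    1  adbhahafdg$bdb  b
    2  afdg$bdbadbhah  h
    3  ahafdg$bdbadbh  h
    4  badbhahafdg$bd  d
    5  bdbadbhahafdg$  $
    6  bhahafdg$bdbad  d
    7  dbadbhahafdg$b  b
    8  dbhahafdg$bdba  a
    9  dg$bdbadbhahaf  f
   10  fdg$bdbadbhaha  a
   11  g$bdbadbhahafd  d
   12  hafdg$bdbadbha  a
   13  hahafdg$bdbadb  b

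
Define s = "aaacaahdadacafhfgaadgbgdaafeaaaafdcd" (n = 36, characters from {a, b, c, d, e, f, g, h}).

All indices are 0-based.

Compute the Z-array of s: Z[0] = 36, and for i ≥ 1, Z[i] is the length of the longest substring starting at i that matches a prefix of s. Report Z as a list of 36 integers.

Z[0]=36
i=1: outside box; Z[1]=2 extend→box=[1,3)
i=2: min(r-i=1, Z[1]=2)=1; Z[2]=1
i=3: outside box; Z[3]=0
i=4: outside box; Z[4]=2 extend→box=[4,6)
i=5: min(r-i=1, Z[1]=2)=1; Z[5]=1
i=6: outside box; Z[6]=0
i=7: outside box; Z[7]=0
i=8: outside box; Z[8]=1 extend→box=[8,9)
i=9: outside box; Z[9]=0
i=10: outside box; Z[10]=1 extend→box=[10,11)
i=11: outside box; Z[11]=0
i=12: outside box; Z[12]=1 extend→box=[12,13)
i=13: outside box; Z[13]=0
i=14: outside box; Z[14]=0
i=15: outside box; Z[15]=0
i=16: outside box; Z[16]=0
i=17: outside box; Z[17]=2 extend→box=[17,19)
i=18: min(r-i=1, Z[1]=2)=1; Z[18]=1
i=19: outside box; Z[19]=0
i=20: outside box; Z[20]=0
i=21: outside box; Z[21]=0
i=22: outside box; Z[22]=0
i=23: outside box; Z[23]=0
i=24: outside box; Z[24]=2 extend→box=[24,26)
i=25: min(r-i=1, Z[1]=2)=1; Z[25]=1
i=26: outside box; Z[26]=0
i=27: outside box; Z[27]=0
i=28: outside box; Z[28]=3 extend→box=[28,31)
i=29: min(r-i=2, Z[1]=2)=2; Z[29]=3 extend→box=[29,32)
i=30: min(r-i=2, Z[1]=2)=2; Z[30]=2
i=31: min(r-i=1, Z[2]=1)=1; Z[31]=1
i=32: outside box; Z[32]=0
i=33: outside box; Z[33]=0
i=34: outside box; Z[34]=0
i=35: outside box; Z[35]=0

[36, 2, 1, 0, 2, 1, 0, 0, 1, 0, 1, 0, 1, 0, 0, 0, 0, 2, 1, 0, 0, 0, 0, 0, 2, 1, 0, 0, 3, 3, 2, 1, 0, 0, 0, 0]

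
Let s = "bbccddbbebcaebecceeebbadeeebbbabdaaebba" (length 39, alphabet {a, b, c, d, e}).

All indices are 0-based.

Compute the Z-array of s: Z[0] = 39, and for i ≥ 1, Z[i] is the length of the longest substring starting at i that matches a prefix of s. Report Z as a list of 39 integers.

Z[0]=39
i=1: outside box; Z[1]=1 extend→box=[1,2)
i=2: outside box; Z[2]=0
i=3: outside box; Z[3]=0
i=4: outside box; Z[4]=0
i=5: outside box; Z[5]=0
i=6: outside box; Z[6]=2 extend→box=[6,8)
i=7: min(r-i=1, Z[1]=1)=1; Z[7]=1
i=8: outside box; Z[8]=0
i=9: outside box; Z[9]=1 extend→box=[9,10)
i=10: outside box; Z[10]=0
i=11: outside box; Z[11]=0
i=12: outside box; Z[12]=0
i=13: outside box; Z[13]=1 extend→box=[13,14)
i=14: outside box; Z[14]=0
i=15: outside box; Z[15]=0
i=16: outside box; Z[16]=0
i=17: outside box; Z[17]=0
i=18: outside box; Z[18]=0
i=19: outside box; Z[19]=0
i=20: outside box; Z[20]=2 extend→box=[20,22)
i=21: min(r-i=1, Z[1]=1)=1; Z[21]=1
i=22: outside box; Z[22]=0
i=23: outside box; Z[23]=0
i=24: outside box; Z[24]=0
i=25: outside box; Z[25]=0
i=26: outside box; Z[26]=0
i=27: outside box; Z[27]=2 extend→box=[27,29)
i=28: min(r-i=1, Z[1]=1)=1; Z[28]=2 extend→box=[28,30)
i=29: min(r-i=1, Z[1]=1)=1; Z[29]=1
i=30: outside box; Z[30]=0
i=31: outside box; Z[31]=1 extend→box=[31,32)
i=32: outside box; Z[32]=0
i=33: outside box; Z[33]=0
i=34: outside box; Z[34]=0
i=35: outside box; Z[35]=0
i=36: outside box; Z[36]=2 extend→box=[36,38)
i=37: min(r-i=1, Z[1]=1)=1; Z[37]=1
i=38: outside box; Z[38]=0

[39, 1, 0, 0, 0, 0, 2, 1, 0, 1, 0, 0, 0, 1, 0, 0, 0, 0, 0, 0, 2, 1, 0, 0, 0, 0, 0, 2, 2, 1, 0, 1, 0, 0, 0, 0, 2, 1, 0]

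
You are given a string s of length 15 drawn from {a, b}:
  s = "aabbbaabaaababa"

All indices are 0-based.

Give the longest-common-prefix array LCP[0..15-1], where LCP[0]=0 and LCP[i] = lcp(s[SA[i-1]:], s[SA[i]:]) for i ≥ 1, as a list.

[0, 1, 2, 4, 3, 1, 3, 3, 2, 0, 2, 3, 2, 1, 2]

sorted suffixes:
  #0 SA[0]=14  'a'
  #1 SA[1]=8  'aaababa'
  #2 SA[2]=5  'aabaaababa'
  #3 SA[3]=9  'aababa'
  #4 SA[4]=0  'aabbbaabaaababa'
  #5 SA[5]=12  'aba'
  #6 SA[6]=6  'abaaababa'
  #7 SA[7]=10  'ababa'
  #8 SA[8]=1  'abbbaabaaababa'
  #9 SA[9]=13  'ba'
  #10 SA[10]=7  'baaababa'
  #11 SA[11]=4  'baabaaababa'
  #12 SA[12]=11  'baba'
  #13 SA[13]=3  'bbaabaaababa'
  #14 SA[14]=2  'bbbaabaaababa'

SA = [14, 8, 5, 9, 0, 12, 6, 10, 1, 13, 7, 4, 11, 3, 2]
i: (SA[i-1],SA[i]) lcp shared
  1: (14,8) 1 'a'
  2: (8,5) 2 'aa'
  3: (5,9) 4 'aaba'
  4: (9,0) 3 'aab'
  5: (0,12) 1 'a'
  6: (12,6) 3 'aba'
  7: (6,10) 3 'aba'
  8: (10,1) 2 'ab'
  9: (1,13) 0 ''
  10: (13,7) 2 'ba'
  11: (7,4) 3 'baa'
  12: (4,11) 2 'ba'
  13: (11,3) 1 'b'
  14: (3,2) 2 'bb'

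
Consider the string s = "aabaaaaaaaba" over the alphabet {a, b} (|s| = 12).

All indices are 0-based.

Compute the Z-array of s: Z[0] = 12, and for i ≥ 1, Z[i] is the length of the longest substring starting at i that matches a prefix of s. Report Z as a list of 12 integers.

[12, 1, 0, 2, 2, 2, 2, 2, 4, 1, 0, 1]

Z[0]=12
i=1: outside box; Z[1]=1 scan→box=[1,2)
i=2: outside box; Z[2]=0
i=3: outside box; Z[3]=2 scan→box=[3,5)
i=4: min(r-i=1, Z[1]=1)=1; Z[4]=2 scan→box=[4,6)
i=5: min(r-i=1, Z[1]=1)=1; Z[5]=2 scan→box=[5,7)
i=6: min(r-i=1, Z[1]=1)=1; Z[6]=2 scan→box=[6,8)
i=7: min(r-i=1, Z[1]=1)=1; Z[7]=2 scan→box=[7,9)
i=8: min(r-i=1, Z[1]=1)=1; Z[8]=4 scan→box=[8,12)
i=9: min(r-i=3, Z[1]=1)=1; Z[9]=1
i=10: min(r-i=2, Z[2]=0)=0; Z[10]=0
i=11: min(r-i=1, Z[3]=2)=1; Z[11]=1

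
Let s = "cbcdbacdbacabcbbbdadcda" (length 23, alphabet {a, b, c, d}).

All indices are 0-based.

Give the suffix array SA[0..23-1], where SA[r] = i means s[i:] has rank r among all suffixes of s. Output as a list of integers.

rank→(start, suffix):
  0 → (22, 'a')
  1 → (11, 'abcbbbdadcda')
  2 → (9, 'acabcbbbdadcda')
  3 → (5, 'acdbacabcbbbdadcda')
  4 → (18, 'adcda')
  5 → (8, 'bacabcbbbdadcda')
  6 → (4, 'bacdbacabcbbbdadcda')
  7 → (14, 'bbbdadcda')
  8 → (15, 'bbdadcda')
  9 → (12, 'bcbbbdadcda')
  10 → (1, 'bcdbacdbacabcbbbdadcda')
  11 → (16, 'bdadcda')
  12 → (10, 'cabcbbbdadcda')
  13 → (13, 'cbbbdadcda')
  14 → (0, 'cbcdbacdbacabcbbbdadcda')
  15 → (20, 'cda')
  16 → (6, 'cdbacabcbbbdadcda')
  17 → (2, 'cdbacdbacabcbbbdadcda')
  18 → (21, 'da')
  19 → (17, 'dadcda')
  20 → (7, 'dbacabcbbbdadcda')
  21 → (3, 'dbacdbacabcbbbdadcda')
  22 → (19, 'dcda')

[22, 11, 9, 5, 18, 8, 4, 14, 15, 12, 1, 16, 10, 13, 0, 20, 6, 2, 21, 17, 7, 3, 19]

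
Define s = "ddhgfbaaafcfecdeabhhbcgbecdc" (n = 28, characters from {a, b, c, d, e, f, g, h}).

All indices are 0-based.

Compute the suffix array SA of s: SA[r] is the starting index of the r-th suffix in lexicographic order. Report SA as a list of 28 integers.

rank | idx | suffix
   0 |   6 | aaafcfecdeabhhbcgbecdc
   1 |   7 | aafcfecdeabhhbcgbecdc
   2 |  16 | abhhbcgbecdc
   3 |   8 | afcfecdeabhhbcgbecdc
   4 |   5 | baaafcfecdeabhhbcgbecdc
   5 |  20 | bcgbecdc
   6 |  23 | becdc
   7 |  17 | bhhbcgbecdc
   8 |  27 | c
   9 |  25 | cdc
  10 |  13 | cdeabhhbcgbecdc
  11 |  10 | cfecdeabhhbcgbecdc
  12 |  21 | cgbecdc
  13 |  26 | dc
  14 |   0 | ddhgfbaaafcfecdeabhhbcgbecdc
  15 |  14 | deabhhbcgbecdc
  16 |   1 | dhgfbaaafcfecdeabhhbcgbecdc
  17 |  15 | eabhhbcgbecdc
  18 |  24 | ecdc
  19 |  12 | ecdeabhhbcgbecdc
  20 |   4 | fbaaafcfecdeabhhbcgbecdc
  21 |   9 | fcfecdeabhhbcgbecdc
  22 |  11 | fecdeabhhbcgbecdc
  23 |  22 | gbecdc
  24 |   3 | gfbaaafcfecdeabhhbcgbecdc
  25 |  19 | hbcgbecdc
  26 |   2 | hgfbaaafcfecdeabhhbcgbecdc
  27 |  18 | hhbcgbecdc

[6, 7, 16, 8, 5, 20, 23, 17, 27, 25, 13, 10, 21, 26, 0, 14, 1, 15, 24, 12, 4, 9, 11, 22, 3, 19, 2, 18]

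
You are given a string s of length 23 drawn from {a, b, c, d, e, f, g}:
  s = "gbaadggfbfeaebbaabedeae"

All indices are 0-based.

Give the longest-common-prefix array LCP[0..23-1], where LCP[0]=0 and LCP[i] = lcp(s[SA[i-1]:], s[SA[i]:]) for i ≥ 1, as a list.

rank | idx | suffix
   0 |  15 | aabedeae
   1 |   2 | aadggfbfeaebbaabedeae
   2 |  16 | abedeae
   3 |   3 | adggfbfeaebbaabedeae
   4 |  21 | ae
   5 |  11 | aebbaabedeae
   6 |  14 | baabedeae
   7 |   1 | baadggfbfeaebbaabedeae
   8 |  13 | bbaabedeae
   9 |  17 | bedeae
  10 |   8 | bfeaebbaabedeae
  11 |  19 | deae
  12 |   4 | dggfbfeaebbaabedeae
  13 |  22 | e
  14 |  20 | eae
  15 |  10 | eaebbaabedeae
  16 |  12 | ebbaabedeae
  17 |  18 | edeae
  18 |   7 | fbfeaebbaabedeae
  19 |   9 | feaebbaabedeae
  20 |   0 | gbaadggfbfeaebbaabedeae
  21 |   6 | gfbfeaebbaabedeae
  22 |   5 | ggfbfeaebbaabedeae

SA = [15, 2, 16, 3, 21, 11, 14, 1, 13, 17, 8, 19, 4, 22, 20, 10, 12, 18, 7, 9, 0, 6, 5]
rank  pair      lcp
   1  s[15:],s[2:]  2  'aa'
   2  s[2:],s[16:]  1  'a'
   3  s[16:],s[3:]  1  'a'
   4  s[3:],s[21:]  1  'a'
   5  s[21:],s[11:]  2  'ae'
   6  s[11:],s[14:]  0  ''
   7  s[14:],s[1:]  3  'baa'
   8  s[1:],s[13:]  1  'b'
   9  s[13:],s[17:]  1  'b'
  10  s[17:],s[8:]  1  'b'
  11  s[8:],s[19:]  0  ''
  12  s[19:],s[4:]  1  'd'
  13  s[4:],s[22:]  0  ''
  14  s[22:],s[20:]  1  'e'
  15  s[20:],s[10:]  3  'eae'
  16  s[10:],s[12:]  1  'e'
  17  s[12:],s[18:]  1  'e'
  18  s[18:],s[7:]  0  ''
  19  s[7:],s[9:]  1  'f'
  20  s[9:],s[0:]  0  ''
  21  s[0:],s[6:]  1  'g'
  22  s[6:],s[5:]  1  'g'

[0, 2, 1, 1, 1, 2, 0, 3, 1, 1, 1, 0, 1, 0, 1, 3, 1, 1, 0, 1, 0, 1, 1]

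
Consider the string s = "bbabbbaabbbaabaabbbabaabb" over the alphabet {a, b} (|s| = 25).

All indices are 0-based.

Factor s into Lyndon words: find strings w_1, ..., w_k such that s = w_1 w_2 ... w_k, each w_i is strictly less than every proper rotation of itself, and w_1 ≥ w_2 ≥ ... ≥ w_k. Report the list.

emit factor 1: 'b' (i=0, period=1)
emit factor 2: 'b' (i=1, period=1)
emit factor 3: 'abbb' (i=2, period=4)
emit factor 4: 'aabbb' (i=6, period=5)
emit factor 5: 'aabaabbbabaabb' (i=11, period=14)

["b", "b", "abbb", "aabbb", "aabaabbbabaabb"]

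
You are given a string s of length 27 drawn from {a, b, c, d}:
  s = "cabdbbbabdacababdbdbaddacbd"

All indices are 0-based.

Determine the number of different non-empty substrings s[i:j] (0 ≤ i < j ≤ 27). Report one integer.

331

sorted suffixes:
  #0 SA[0]=12  'ababdbdbaddacbd'
  #1 SA[1]=7  'abdacababdbdbaddacbd'
  #2 SA[2]=1  'abdbbbabdacababdbdbaddacbd'
  #3 SA[3]=14  'abdbdbaddacbd'
  #4 SA[4]=10  'acababdbdbaddacbd'
  #5 SA[5]=23  'acbd'
  #6 SA[6]=20  'addacbd'
  #7 SA[7]=6  'babdacababdbdbaddacbd'
  #8 SA[8]=13  'babdbdbaddacbd'
  #9 SA[9]=19  'baddacbd'
  #10 SA[10]=5  'bbabdacababdbdbaddacbd'
  #11 SA[11]=4  'bbbabdacababdbdbaddacbd'
  #12 SA[12]=25  'bd'
  #13 SA[13]=8  'bdacababdbdbaddacbd'
  #14 SA[14]=17  'bdbaddacbd'
  #15 SA[15]=2  'bdbbbabdacababdbdbaddacbd'
  #16 SA[16]=15  'bdbdbaddacbd'
  #17 SA[17]=11  'cababdbdbaddacbd'
  #18 SA[18]=0  'cabdbbbabdacababdbdbaddacbd'
  #19 SA[19]=24  'cbd'
  #20 SA[20]=26  'd'
  #21 SA[21]=9  'dacababdbdbaddacbd'
  #22 SA[22]=22  'dacbd'
  #23 SA[23]=18  'dbaddacbd'
  #24 SA[24]=3  'dbbbabdacababdbdbaddacbd'
  #25 SA[25]=16  'dbdbaddacbd'
  #26 SA[26]=21  'ddacbd'

SA = [12, 7, 1, 14, 10, 23, 20, 6, 13, 19, 5, 4, 25, 8, 17, 2, 15, 11, 0, 24, 26, 9, 22, 18, 3, 16, 21]
[i] adj suffixes → lcp
  [1] 12/7 → 2 ('ab')
  [2] 7/1 → 3 ('abd')
  [3] 1/14 → 4 ('abdb')
  [4] 14/10 → 1 ('a')
  [5] 10/23 → 2 ('ac')
  [6] 23/20 → 1 ('a')
  [7] 20/6 → 0 ('')
  [8] 6/13 → 4 ('babd')
  [9] 13/19 → 2 ('ba')
  [10] 19/5 → 1 ('b')
  [11] 5/4 → 2 ('bb')
  [12] 4/25 → 1 ('b')
  [13] 25/8 → 2 ('bd')
  [14] 8/17 → 2 ('bd')
  [15] 17/2 → 3 ('bdb')
  [16] 2/15 → 3 ('bdb')
  [17] 15/11 → 0 ('')
  [18] 11/0 → 3 ('cab')
  [19] 0/24 → 1 ('c')
  [20] 24/26 → 0 ('')
  [21] 26/9 → 1 ('d')
  [22] 9/22 → 3 ('dac')
  [23] 22/18 → 1 ('d')
  [24] 18/3 → 2 ('db')
  [25] 3/16 → 2 ('db')
  [26] 16/21 → 1 ('d')

n(n+1)/2 = 27·28/2 = 378
Σ LCP = 0 + 2 + 3 + 4 + 1 + 2 + 1 + 0 + 4 + 2 + 1 + 2 + 1 + 2 + 2 + 3 + 3 + 0 + 3 + 1 + 0 + 1 + 3 + 1 + 2 + 2 + 1 = 47
distinct = 378 − 47 = 331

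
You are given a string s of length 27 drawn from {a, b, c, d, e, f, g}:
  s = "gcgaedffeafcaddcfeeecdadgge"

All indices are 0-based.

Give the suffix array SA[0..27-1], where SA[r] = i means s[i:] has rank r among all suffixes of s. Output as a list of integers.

[12, 22, 3, 9, 11, 20, 15, 1, 21, 14, 13, 5, 23, 26, 8, 19, 4, 18, 17, 10, 7, 16, 6, 2, 0, 25, 24]

sorted suffixes:
  #0 SA[0]=12  'addcfeeecdadgge'
  #1 SA[1]=22  'adgge'
  #2 SA[2]=3  'aedffeafcaddcfeeecdadgge'
  #3 SA[3]=9  'afcaddcfeeecdadgge'
  #4 SA[4]=11  'caddcfeeecdadgge'
  #5 SA[5]=20  'cdadgge'
  #6 SA[6]=15  'cfeeecdadgge'
  #7 SA[7]=1  'cgaedffeafcaddcfeeecdadgge'
  #8 SA[8]=21  'dadgge'
  #9 SA[9]=14  'dcfeeecdadgge'
  #10 SA[10]=13  'ddcfeeecdadgge'
  #11 SA[11]=5  'dffeafcaddcfeeecdadgge'
  #12 SA[12]=23  'dgge'
  #13 SA[13]=26  'e'
  #14 SA[14]=8  'eafcaddcfeeecdadgge'
  #15 SA[15]=19  'ecdadgge'
  #16 SA[16]=4  'edffeafcaddcfeeecdadgge'
  #17 SA[17]=18  'eecdadgge'
  #18 SA[18]=17  'eeecdadgge'
  #19 SA[19]=10  'fcaddcfeeecdadgge'
  #20 SA[20]=7  'feafcaddcfeeecdadgge'
  #21 SA[21]=16  'feeecdadgge'
  #22 SA[22]=6  'ffeafcaddcfeeecdadgge'
  #23 SA[23]=2  'gaedffeafcaddcfeeecdadgge'
  #24 SA[24]=0  'gcgaedffeafcaddcfeeecdadgge'
  #25 SA[25]=25  'ge'
  #26 SA[26]=24  'gge'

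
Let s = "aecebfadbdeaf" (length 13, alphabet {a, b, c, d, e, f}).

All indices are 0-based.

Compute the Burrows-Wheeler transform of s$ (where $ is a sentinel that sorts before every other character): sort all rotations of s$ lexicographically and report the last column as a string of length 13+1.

ff$edeeabdcaab

rank  rotation        last
    0  $aecebfadbdeaf  f
    1  adbdeaf$aecebf  f
    2  aecebfadbdeaf$  $
    3  af$aecebfadbde  e
    4  bdeaf$aecebfad  d
    5  bfadbdeaf$aece  e
    6  cebfadbdeaf$ae  e
    7  dbdeaf$aecebfa  a
    8  deaf$aecebfadb  b
    9  eaf$aecebfadbd  d
   10  ebfadbdeaf$aec  c
   11  ecebfadbdeaf$a  a
   12  f$aecebfadbdea  a
   13  fadbdeaf$aeceb  b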